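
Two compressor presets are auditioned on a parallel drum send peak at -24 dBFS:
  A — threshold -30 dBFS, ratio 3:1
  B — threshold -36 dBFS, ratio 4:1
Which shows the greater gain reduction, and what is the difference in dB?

A: 6 dB over, compressed to 2 dB over, so 4 dB of GR.
B: 12 dB over, compressed to 3 dB over, so 9 dB of GR.
Difference: 5 dB in favour of B.

B, by 5 dB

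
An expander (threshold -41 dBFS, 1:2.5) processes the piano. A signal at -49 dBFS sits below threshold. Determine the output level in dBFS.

Undershoot = (-41) − (-49) = 8 dB.
At 1:2.5, that expands to 20 dB under threshold.
Output = -41 − 20 = -61 dBFS.

-61 dBFS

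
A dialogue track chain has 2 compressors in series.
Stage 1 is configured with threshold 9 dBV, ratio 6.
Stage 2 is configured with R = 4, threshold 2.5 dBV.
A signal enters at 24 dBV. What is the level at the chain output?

Stage 1: 15 dB above 9 dBV, reduced 6:1 to 2.5 dB above → 11.5 dBV.
Stage 2: 11.5 dBV is 9 dB over 2.5 dBV; at 4:1 that becomes 2.25 dB over, giving 4.75 dBV.

4.75 dBV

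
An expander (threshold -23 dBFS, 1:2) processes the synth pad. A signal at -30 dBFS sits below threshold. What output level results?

Below threshold, a 1:2 expander applies gain = (2−1)×(T − x) of attenuation.
(2−1) × 7 = 7 dB, so output = -30 − 7 = -37 dBFS.

-37 dBFS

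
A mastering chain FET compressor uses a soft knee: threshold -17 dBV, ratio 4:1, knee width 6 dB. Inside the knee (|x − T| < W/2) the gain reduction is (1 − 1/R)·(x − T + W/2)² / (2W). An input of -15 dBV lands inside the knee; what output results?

-16.5625 dBV

x − T + W/2 = -15 − (-17) + 3 = 5.
GR = (1 − 1/4) × 5² / 12 = 0.75 × 25 / 12 = 1.5625 dB.
Output = -15 − 1.5625 = -16.5625 dBV.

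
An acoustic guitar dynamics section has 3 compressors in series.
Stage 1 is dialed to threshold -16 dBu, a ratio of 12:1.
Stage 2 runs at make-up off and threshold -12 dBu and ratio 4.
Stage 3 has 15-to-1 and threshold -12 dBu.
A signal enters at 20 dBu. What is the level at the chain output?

-13 dBu

Stage 1: 20 dBu is 36 dB over -16 dBu; at 12:1 that becomes 3 dB over, giving -13 dBu.
Stage 2: -13 dBu ≤ -12 dBu, so stage 2 doesn't engage; output -13 dBu.
Stage 3: -13 dBu ≤ -12 dBu, so stage 3 doesn't engage; output -13 dBu.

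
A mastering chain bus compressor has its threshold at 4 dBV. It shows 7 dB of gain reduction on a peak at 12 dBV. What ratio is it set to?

Input overshoot = 12 − 4 = 8 dB.
Output overshoot = 8 − 7 = 1 dB.
Ratio = input overshoot / output overshoot = 8 / 1 = 8.

8:1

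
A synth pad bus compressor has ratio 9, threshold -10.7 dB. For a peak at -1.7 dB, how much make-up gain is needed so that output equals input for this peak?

Without make-up, output = threshold + overshoot/9 = -10.7 + 1 = -9.7 dB.
Gap to target: 8 dB.

8 dB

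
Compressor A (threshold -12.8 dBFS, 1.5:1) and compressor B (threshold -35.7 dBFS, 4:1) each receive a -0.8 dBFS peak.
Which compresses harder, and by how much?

B, by 22.175 dB

A: GR = 12 − 12/1.5 = 4 dB.
B: GR = 34.9 − 34.9/4 = 26.175 dB.
B applies 22.175 dB more gain reduction.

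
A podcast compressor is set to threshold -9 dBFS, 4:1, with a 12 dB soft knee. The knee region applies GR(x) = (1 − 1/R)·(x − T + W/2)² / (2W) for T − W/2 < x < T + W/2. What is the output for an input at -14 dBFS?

x − T + W/2 = -14 − (-9) + 6 = 1.
GR = (1 − 1/4) × 1² / 24 = 0.75 × 1 / 24 = 0.03125 dB.
Output = -14 − 0.03125 = -14.03125 dBFS.

-14.03125 dBFS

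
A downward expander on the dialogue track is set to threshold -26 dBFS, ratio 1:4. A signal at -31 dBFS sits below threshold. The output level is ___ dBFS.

Below threshold, a 1:4 expander applies gain = (4−1)×(T − x) of attenuation.
(4−1) × 5 = 15 dB, so output = -31 − 15 = -46 dBFS.

-46 dBFS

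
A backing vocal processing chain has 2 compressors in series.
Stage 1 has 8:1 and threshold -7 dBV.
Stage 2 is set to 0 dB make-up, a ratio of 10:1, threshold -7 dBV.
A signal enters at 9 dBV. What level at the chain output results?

Stage 1: overshoot 16 dB → 16/8 = 2 dB → -5 dBV.
Stage 2: -5 dBV is 2 dB over -7 dBV; at 10:1 that becomes 0.2 dB over, giving -6.8 dBV.

-6.8 dBV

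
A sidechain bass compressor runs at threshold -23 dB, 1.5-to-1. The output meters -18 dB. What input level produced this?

That's 5 dB above the -23 dB threshold.
Input overshoot = R × output overshoot = 7.5 dB → input = -23 + 7.5 = -15.5 dB.

-15.5 dB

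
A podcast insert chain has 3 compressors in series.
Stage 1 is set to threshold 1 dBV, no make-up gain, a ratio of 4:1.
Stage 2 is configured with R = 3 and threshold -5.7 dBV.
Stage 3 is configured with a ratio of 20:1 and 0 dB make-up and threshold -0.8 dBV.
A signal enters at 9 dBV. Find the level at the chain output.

-2.8 dBV

Stage 1: overshoot 8 dB → 8/4 = 2 dB → 3 dBV.
Stage 2: 3 dBV is 8.7 dB over -5.7 dBV; at 3:1 that becomes 2.9 dB over, giving -2.8 dBV.
Stage 3: -2.8 dBV ≤ -0.8 dBV, so stage 3 doesn't engage; output -2.8 dBV.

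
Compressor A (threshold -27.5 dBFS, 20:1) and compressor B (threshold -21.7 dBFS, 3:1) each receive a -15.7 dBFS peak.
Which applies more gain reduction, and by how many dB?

A: overshoot 11.8 dB → output overshoot 0.59 dB → GR 11.21 dB.
B: overshoot 6 dB → output overshoot 2 dB → GR 4 dB.
A applies 7.21 dB more gain reduction.

A, by 7.21 dB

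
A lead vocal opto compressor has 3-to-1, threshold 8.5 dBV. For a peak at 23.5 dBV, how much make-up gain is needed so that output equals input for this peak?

Overshoot 15 dB → 15/3 = 5 dB after compression, so the compressed level is 8.5 + 5 = 13.5 dBV.
Make-up = target − compressed = 23.5 − 13.5 = 10 dB.

10 dB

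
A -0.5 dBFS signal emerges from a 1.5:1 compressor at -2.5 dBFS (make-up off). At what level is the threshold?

Gain reduction = -0.5 − (-2.5) = 2 dB; output overshoot = GR / (R − 1) = 2 / 0.5 = 4 dB.
Threshold = output − output overshoot = -2.5 − 4 = -6.5 dBFS.

-6.5 dBFS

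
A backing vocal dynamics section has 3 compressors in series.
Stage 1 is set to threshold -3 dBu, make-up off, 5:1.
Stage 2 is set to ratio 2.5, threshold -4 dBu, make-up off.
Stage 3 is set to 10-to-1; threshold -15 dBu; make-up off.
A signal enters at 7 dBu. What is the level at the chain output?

Stage 1: 7 dBu is 10 dB over -3 dBu; at 5:1 that becomes 2 dB over, giving -1 dBu.
Stage 2: 3 dB above -4 dBu, reduced 2.5:1 to 1.2 dB above → -2.8 dBu.
Stage 3: -2.8 dBu is 12.2 dB over -15 dBu; at 10:1 that becomes 1.22 dB over, giving -13.78 dBu.

-13.78 dBu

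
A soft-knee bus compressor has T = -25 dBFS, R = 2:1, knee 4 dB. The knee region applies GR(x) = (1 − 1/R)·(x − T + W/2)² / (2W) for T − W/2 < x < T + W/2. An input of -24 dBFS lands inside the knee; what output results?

-24.5625 dBFS

x − T + W/2 = -24 − (-25) + 2 = 3.
GR = (1 − 1/2) × 3² / 8 = 0.5 × 9 / 8 = 0.5625 dB.
Output = -24 − 0.5625 = -24.5625 dBFS.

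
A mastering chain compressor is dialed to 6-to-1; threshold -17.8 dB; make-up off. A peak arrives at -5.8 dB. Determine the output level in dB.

-15.8 dB

The input is 12 dB above the -17.8 dB threshold.
6:1 compression reduces that to 12/6 = 2 dB over.
So the level is -17.8 + 2 = -15.8 dB.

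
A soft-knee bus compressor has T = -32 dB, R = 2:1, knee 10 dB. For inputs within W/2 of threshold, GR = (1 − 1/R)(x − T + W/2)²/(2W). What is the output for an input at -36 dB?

x − T + W/2 = -36 − (-32) + 5 = 1.
GR = (1 − 1/2) × 1² / 20 = 0.5 × 1 / 20 = 0.025 dB.
Output = -36 − 0.025 = -36.025 dB.

-36.025 dB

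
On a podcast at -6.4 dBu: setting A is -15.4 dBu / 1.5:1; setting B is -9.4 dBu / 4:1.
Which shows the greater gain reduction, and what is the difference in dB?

A: 9 dB over, compressed to 6 dB over, so 3 dB of GR.
B: 3 dB over, compressed to 0.75 dB over, so 2.25 dB of GR.
A applies 0.75 dB more gain reduction.

A, by 0.75 dB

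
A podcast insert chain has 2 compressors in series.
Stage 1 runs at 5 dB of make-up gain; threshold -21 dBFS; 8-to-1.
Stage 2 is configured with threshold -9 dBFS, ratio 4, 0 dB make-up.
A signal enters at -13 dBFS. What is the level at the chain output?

Stage 1: -13 dBFS is 8 dB over -21 dBFS; at 8:1 that becomes 1 dB over, giving -20 dBFS; +5 dB make-up → -15 dBFS.
Stage 2: -15 dBFS ≤ -9 dBFS, so stage 2 doesn't engage; output -15 dBFS.

-15 dBFS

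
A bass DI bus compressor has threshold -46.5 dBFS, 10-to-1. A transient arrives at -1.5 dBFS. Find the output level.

-42 dBFS

-1.5 dBFS sits 45 dB over threshold.
The 45 dB excess becomes 4.5 dB after 10:1 reduction.
So the level is -46.5 + 4.5 = -42 dBFS.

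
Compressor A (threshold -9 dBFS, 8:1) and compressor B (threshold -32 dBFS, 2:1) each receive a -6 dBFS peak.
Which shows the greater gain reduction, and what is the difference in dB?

A: GR = 3 − 3/8 = 2.625 dB.
B: GR = 26 − 26/2 = 13 dB.
Difference: 10.375 dB in favour of B.

B, by 10.375 dB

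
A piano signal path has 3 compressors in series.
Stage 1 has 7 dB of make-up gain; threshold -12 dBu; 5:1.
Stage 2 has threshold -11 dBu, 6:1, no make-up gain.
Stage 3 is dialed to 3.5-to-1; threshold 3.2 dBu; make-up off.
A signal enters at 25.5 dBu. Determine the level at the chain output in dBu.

Stage 1: overshoot 37.5 dB → 37.5/5 = 7.5 dB → -4.5 dBu; +7 dB make-up → 2.5 dBu.
Stage 2: 2.5 dBu is 13.5 dB over -11 dBu; at 6:1 that becomes 2.25 dB over, giving -8.75 dBu.
Stage 3: -8.75 dBu is at or below the 3.2 dBu threshold — no compression; output -8.75 dBu.

-8.75 dBu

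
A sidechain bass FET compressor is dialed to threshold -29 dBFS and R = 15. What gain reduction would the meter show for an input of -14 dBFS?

14 dB

Overshoot = -14 − (-29) = 15 dB.
After 15:1 compression the overshoot becomes 15/15 = 1 dB.
GR = overshoot in − overshoot out = 15 − 1 = 14 dB.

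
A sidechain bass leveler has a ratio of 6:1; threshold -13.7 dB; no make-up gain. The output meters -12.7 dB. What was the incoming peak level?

The compressed level sits -12.7 − (-13.7) = 1 dB over threshold.
Before 6:1 compression the overshoot was 1 × 6 = 6 dB, so input = -13.7 + 6 = -7.7 dB.

-7.7 dB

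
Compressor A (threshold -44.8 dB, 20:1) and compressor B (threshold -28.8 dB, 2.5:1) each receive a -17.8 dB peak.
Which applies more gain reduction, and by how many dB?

A: 27 dB over, compressed to 1.35 dB over, so 25.65 dB of GR.
B: 11 dB over, compressed to 4.4 dB over, so 6.6 dB of GR.
A applies 19.05 dB more gain reduction.

A, by 19.05 dB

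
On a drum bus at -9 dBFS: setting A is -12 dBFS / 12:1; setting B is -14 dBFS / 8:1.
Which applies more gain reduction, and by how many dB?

B, by 1.625 dB

A: 3 dB over, compressed to 0.25 dB over, so 2.75 dB of GR.
B: 5 dB over, compressed to 0.625 dB over, so 4.375 dB of GR.
Difference: 1.625 dB in favour of B.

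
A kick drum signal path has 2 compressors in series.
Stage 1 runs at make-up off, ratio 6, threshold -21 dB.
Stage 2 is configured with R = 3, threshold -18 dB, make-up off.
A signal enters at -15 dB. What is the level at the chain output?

-20 dB

Stage 1: 6 dB above -21 dB, reduced 6:1 to 1 dB above → -20 dB.
Stage 2: below threshold (-20 ≤ -18); passes unchanged; output -20 dB.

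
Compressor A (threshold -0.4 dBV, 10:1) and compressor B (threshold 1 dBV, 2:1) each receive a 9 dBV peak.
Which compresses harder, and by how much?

A, by 4.46 dB

A: overshoot 9.4 dB → output overshoot 0.94 dB → GR 8.46 dB.
B: overshoot 8 dB → output overshoot 4 dB → GR 4 dB.
A applies 4.46 dB more gain reduction.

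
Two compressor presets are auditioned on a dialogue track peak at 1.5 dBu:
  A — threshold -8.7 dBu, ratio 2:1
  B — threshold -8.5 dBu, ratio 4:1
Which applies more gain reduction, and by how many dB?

A: GR = 10.2 − 10.2/2 = 5.1 dB.
B: GR = 10 − 10/4 = 7.5 dB.
B reduces 2.4 dB more.

B, by 2.4 dB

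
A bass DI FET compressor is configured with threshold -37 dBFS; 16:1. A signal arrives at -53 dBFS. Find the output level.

-53 dBFS

-53 dBFS is 16 dB below the -37 dBFS threshold, so no gain reduction is applied.
Output = input = -53 dBFS.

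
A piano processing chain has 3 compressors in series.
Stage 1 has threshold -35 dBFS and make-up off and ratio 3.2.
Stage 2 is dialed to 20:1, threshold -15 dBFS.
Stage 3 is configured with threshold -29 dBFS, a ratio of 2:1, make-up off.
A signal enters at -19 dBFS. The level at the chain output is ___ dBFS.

Stage 1: 16 dB above -35 dBFS, reduced 3.2:1 to 5 dB above → -30 dBFS.
Stage 2: below threshold (-30 ≤ -15); passes unchanged; output -30 dBFS.
Stage 3: below threshold (-30 ≤ -29); passes unchanged; output -30 dBFS.

-30 dBFS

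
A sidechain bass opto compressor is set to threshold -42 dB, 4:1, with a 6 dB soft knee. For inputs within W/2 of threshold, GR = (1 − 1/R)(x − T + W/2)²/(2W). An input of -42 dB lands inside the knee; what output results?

x − T + W/2 = -42 − (-42) + 3 = 3.
GR = (1 − 1/4) × 3² / 12 = 0.75 × 9 / 12 = 0.5625 dB.
Output = -42 − 0.5625 = -42.5625 dB.

-42.5625 dB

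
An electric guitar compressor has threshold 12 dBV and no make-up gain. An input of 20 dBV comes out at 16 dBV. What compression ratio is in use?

Input overshoot = 20 − 12 = 8 dB; output overshoot = 16 − 12 = 4 dB.
Ratio = 8 / 4 = 2.

2:1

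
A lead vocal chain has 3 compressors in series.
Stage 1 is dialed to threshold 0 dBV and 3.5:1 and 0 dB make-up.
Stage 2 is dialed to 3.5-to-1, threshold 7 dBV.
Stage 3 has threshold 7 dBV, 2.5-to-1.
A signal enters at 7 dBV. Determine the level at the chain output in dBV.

Stage 1: overshoot 7 dB → 7/3.5 = 2 dB → 2 dBV.
Stage 2: 2 dBV is at or below the 7 dBV threshold — no compression; output 2 dBV.
Stage 3: 2 dBV ≤ 7 dBV, so stage 3 doesn't engage; output 2 dBV.

2 dBV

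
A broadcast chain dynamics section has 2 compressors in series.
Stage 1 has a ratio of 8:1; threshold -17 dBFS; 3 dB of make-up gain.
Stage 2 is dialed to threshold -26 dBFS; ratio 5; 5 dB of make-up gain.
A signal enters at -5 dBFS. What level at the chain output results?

Stage 1: overshoot 12 dB → 12/8 = 1.5 dB → -15.5 dBFS; +3 dB make-up → -12.5 dBFS.
Stage 2: -12.5 dBFS is 13.5 dB over -26 dBFS; at 5:1 that becomes 2.7 dB over, giving -23.3 dBFS; +5 dB make-up → -18.3 dBFS.

-18.3 dBFS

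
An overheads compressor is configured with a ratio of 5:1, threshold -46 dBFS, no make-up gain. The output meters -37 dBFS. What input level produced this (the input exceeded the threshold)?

-1 dBFS

Post-compression overshoot = -37 − (-46) = 9 dB.
Before 5:1 compression the overshoot was 9 × 5 = 45 dB, so input = -46 + 45 = -1 dBFS.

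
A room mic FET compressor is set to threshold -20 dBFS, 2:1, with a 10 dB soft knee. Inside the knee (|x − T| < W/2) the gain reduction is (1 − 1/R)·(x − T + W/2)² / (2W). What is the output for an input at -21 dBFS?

x − T + W/2 = -21 − (-20) + 5 = 4.
GR = (1 − 1/2) × 4² / 20 = 0.5 × 16 / 20 = 0.4 dB.
Output = -21 − 0.4 = -21.4 dBFS.

-21.4 dBFS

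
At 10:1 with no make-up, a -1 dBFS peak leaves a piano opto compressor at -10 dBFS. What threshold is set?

-11 dBFS

Let T be the threshold. Output overshoot = (input overshoot)/R, so -10 − T = (-1 − T)/10.
10·(-10 − T) = -1 − T → 9·T = -100 − (-1) = -99.
T = -99/9 = -11 dBFS.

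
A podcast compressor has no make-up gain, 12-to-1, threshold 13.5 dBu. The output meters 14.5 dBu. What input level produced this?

That's 1 dB above the 13.5 dBu threshold.
Before 12:1 compression the overshoot was 1 × 12 = 12 dB, so input = 13.5 + 12 = 25.5 dBu.

25.5 dBu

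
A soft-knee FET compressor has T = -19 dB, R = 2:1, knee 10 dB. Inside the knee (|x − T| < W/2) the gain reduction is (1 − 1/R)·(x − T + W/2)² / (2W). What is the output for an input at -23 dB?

x − T + W/2 = -23 − (-19) + 5 = 1.
GR = (1 − 1/2) × 1² / 20 = 0.5 × 1 / 20 = 0.025 dB.
Output = -23 − 0.025 = -23.025 dB.

-23.025 dB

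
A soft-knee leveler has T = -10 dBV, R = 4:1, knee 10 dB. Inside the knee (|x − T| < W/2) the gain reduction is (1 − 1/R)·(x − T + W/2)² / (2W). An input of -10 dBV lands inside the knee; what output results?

x − T + W/2 = -10 − (-10) + 5 = 5.
GR = (1 − 1/4) × 5² / 20 = 0.75 × 25 / 20 = 0.9375 dB.
Output = -10 − 0.9375 = -10.9375 dBV.

-10.9375 dBV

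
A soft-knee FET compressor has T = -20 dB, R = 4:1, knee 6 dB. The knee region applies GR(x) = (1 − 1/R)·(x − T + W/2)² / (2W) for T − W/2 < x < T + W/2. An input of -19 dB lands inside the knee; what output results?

-20 dB

x − T + W/2 = -19 − (-20) + 3 = 4.
GR = (1 − 1/4) × 4² / 12 = 0.75 × 16 / 12 = 1 dB.
Output = -19 − 1 = -20 dB.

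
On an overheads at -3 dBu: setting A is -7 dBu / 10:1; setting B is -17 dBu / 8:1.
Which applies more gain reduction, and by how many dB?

B, by 8.65 dB

A: overshoot 4 dB → output overshoot 0.4 dB → GR 3.6 dB.
B: overshoot 14 dB → output overshoot 1.75 dB → GR 12.25 dB.
B reduces 8.65 dB more.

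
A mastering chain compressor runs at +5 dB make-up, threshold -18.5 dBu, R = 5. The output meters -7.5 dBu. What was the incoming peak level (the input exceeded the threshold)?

11.5 dBu

Remove make-up: -7.5 − 5 = -12.5 dBu.
The compressed level sits -12.5 − (-18.5) = 6 dB over threshold.
Undo the ratio: input overshoot = 6 × 5 = 30 dB, giving input = 11.5 dBu.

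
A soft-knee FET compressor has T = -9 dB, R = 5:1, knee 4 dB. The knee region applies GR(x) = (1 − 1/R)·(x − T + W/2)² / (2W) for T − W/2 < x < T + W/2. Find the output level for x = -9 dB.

-9.4 dB

x − T + W/2 = -9 − (-9) + 2 = 2.
GR = (1 − 1/5) × 2² / 8 = 0.8 × 4 / 8 = 0.4 dB.
Output = -9 − 0.4 = -9.4 dB.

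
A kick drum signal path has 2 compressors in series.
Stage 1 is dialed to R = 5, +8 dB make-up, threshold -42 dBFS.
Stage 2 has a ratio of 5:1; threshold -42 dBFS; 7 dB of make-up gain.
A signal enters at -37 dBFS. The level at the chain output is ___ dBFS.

-33.2 dBFS

Stage 1: overshoot 5 dB → 5/5 = 1 dB → -41 dBFS; +8 dB make-up → -33 dBFS.
Stage 2: 9 dB above -42 dBFS, reduced 5:1 to 1.8 dB above → -40.2 dBFS; +7 dB make-up → -33.2 dBFS.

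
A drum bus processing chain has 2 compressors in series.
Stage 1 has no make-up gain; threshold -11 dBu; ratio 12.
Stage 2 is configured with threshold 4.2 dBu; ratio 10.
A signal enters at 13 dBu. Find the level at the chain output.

Stage 1: 13 dBu is 24 dB over -11 dBu; at 12:1 that becomes 2 dB over, giving -9 dBu.
Stage 2: below threshold (-9 ≤ 4.2); passes unchanged; output -9 dBu.

-9 dBu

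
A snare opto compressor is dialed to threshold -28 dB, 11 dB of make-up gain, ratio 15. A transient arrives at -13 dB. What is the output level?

Overshoot: -13 − (-28) = 15 dB.
At 15:1 the overshoot is divided by 15, leaving 1 dB above threshold.
Output = -28 + 1 = -27 dB; make-up adds 11 dB, giving -16 dB.

-16 dB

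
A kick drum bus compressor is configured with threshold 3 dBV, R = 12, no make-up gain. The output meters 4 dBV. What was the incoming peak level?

15 dBV

Post-compression overshoot = 4 − 3 = 1 dB.
Undo the ratio: input overshoot = 1 × 12 = 12 dB, giving input = 15 dBV.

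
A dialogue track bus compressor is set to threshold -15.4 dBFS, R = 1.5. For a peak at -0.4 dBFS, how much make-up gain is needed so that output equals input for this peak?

The peak compresses to -15.4 + 15/1.5 = -5.4 dBFS.
To reach -0.4 dBFS requires -0.4 − (-5.4) = 5 dB of make-up.

5 dB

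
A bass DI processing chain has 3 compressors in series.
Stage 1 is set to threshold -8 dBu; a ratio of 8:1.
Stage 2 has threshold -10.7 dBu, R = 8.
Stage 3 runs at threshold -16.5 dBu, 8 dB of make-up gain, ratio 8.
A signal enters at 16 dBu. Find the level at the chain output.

-7.685937 dBu

Stage 1: 16 dBu is 24 dB over -8 dBu; at 8:1 that becomes 3 dB over, giving -5 dBu.
Stage 2: 5.7 dB above -10.7 dBu, reduced 8:1 to 0.7125 dB above → -9.9875 dBu.
Stage 3: -9.9875 dBu is 6.5125 dB over -16.5 dBu; at 8:1 that becomes 0.814063 dB over, giving -15.685937 dBu; +8 dB make-up → -7.685937 dBu.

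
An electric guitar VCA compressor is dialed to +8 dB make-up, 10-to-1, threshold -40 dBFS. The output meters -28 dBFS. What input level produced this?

Before make-up, the level was -28 − 8 = -36 dBFS.
The compressed level sits -36 − (-40) = 4 dB over threshold.
Undo the ratio: input overshoot = 4 × 10 = 40 dB, giving input = 0 dBFS.

0 dBFS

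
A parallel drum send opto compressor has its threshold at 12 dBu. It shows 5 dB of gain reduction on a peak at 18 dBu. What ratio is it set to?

6:1

Input overshoot = 18 − 12 = 6 dB.
Output overshoot = 6 − 5 = 1 dB.
Ratio = input overshoot / output overshoot = 6 / 1 = 6.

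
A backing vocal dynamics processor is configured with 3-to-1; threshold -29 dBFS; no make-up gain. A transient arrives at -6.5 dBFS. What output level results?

Overshoot: -6.5 − (-29) = 22.5 dB.
3:1 compression reduces that to 22.5/3 = 7.5 dB over.
So the level is -29 + 7.5 = -21.5 dBFS.

-21.5 dBFS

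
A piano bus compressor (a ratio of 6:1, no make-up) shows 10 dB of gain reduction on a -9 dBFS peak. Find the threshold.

Gain reduction = -9 − (-19) = 10 dB; output overshoot = GR / (R − 1) = 10 / 5 = 2 dB.
Threshold = output − output overshoot = -19 − 2 = -21 dBFS.

-21 dBFS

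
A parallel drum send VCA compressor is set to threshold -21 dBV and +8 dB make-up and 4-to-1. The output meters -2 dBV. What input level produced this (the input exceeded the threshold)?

23 dBV

Stripping the +8 dB make-up gives -10 dBV at the gain stage.
That's 11 dB above the -21 dBV threshold.
Input overshoot = R × output overshoot = 44 dB → input = -21 + 44 = 23 dBV.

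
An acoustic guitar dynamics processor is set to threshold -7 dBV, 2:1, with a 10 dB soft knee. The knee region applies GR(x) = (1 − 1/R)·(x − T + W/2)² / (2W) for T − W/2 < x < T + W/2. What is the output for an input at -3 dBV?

x − T + W/2 = -3 − (-7) + 5 = 9.
GR = (1 − 1/2) × 9² / 20 = 0.5 × 81 / 20 = 2.025 dB.
Output = -3 − 2.025 = -5.025 dBV.

-5.025 dBV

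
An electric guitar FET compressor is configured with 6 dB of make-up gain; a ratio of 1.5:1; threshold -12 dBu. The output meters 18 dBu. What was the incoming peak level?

24 dBu

Stripping the +6 dB make-up gives 12 dBu at the gain stage.
Post-compression overshoot = 12 − (-12) = 24 dB.
Input overshoot = R × output overshoot = 36 dB → input = -12 + 36 = 24 dBu.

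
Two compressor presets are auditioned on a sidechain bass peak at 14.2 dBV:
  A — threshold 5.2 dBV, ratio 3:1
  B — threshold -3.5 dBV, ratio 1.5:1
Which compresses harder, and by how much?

A: GR = 9 − 9/3 = 6 dB.
B: GR = 17.7 − 17.7/1.5 = 5.9 dB.
A applies 0.1 dB more gain reduction.

A, by 0.1 dB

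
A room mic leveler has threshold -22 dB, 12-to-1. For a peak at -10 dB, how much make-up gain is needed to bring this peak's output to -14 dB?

Without make-up, output = threshold + overshoot/12 = -22 + 1 = -21 dB.
Gap to target: 7 dB.

7 dB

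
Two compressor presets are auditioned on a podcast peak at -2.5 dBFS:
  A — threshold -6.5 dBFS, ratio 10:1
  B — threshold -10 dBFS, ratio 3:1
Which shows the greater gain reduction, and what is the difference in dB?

B, by 1.4 dB

A: GR = 4 − 4/10 = 3.6 dB.
B: GR = 7.5 − 7.5/3 = 5 dB.
B applies 1.4 dB more gain reduction.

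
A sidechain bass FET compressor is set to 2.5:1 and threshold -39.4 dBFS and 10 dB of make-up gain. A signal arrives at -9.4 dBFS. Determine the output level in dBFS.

-9.4 dBFS sits 30 dB over threshold.
The 30 dB excess becomes 12 dB after 2.5:1 reduction.
That puts the output at -27.4 dBFS; make-up adds 10 dB, giving -17.4 dBFS.

-17.4 dBFS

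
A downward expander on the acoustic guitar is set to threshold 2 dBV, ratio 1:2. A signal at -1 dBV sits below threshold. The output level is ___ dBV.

-4 dBV

The input is 3 dB below the 2 dBV threshold.
A 1:2 expander multiplies undershoot by 2: 3 × 2 = 6 dB below threshold.
Output = 2 − 6 = -4 dBV.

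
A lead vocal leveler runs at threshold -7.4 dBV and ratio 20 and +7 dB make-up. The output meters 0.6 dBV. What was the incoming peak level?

12.6 dBV

Stripping the +7 dB make-up gives -6.4 dBV at the gain stage.
Post-compression overshoot = -6.4 − (-7.4) = 1 dB.
Before 20:1 compression the overshoot was 1 × 20 = 20 dB, so input = -7.4 + 20 = 12.6 dBV.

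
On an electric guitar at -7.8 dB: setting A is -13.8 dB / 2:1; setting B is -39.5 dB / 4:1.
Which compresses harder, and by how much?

A: 6 dB over, compressed to 3 dB over, so 3 dB of GR.
B: 31.7 dB over, compressed to 7.925 dB over, so 23.775 dB of GR.
B applies 20.775 dB more gain reduction.

B, by 20.775 dB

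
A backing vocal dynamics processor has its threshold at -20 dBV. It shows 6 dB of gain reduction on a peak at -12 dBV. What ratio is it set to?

4:1

Input overshoot = -12 − (-20) = 8 dB.
Output overshoot = 8 − 6 = 2 dB.
Ratio = input overshoot / output overshoot = 8 / 2 = 4.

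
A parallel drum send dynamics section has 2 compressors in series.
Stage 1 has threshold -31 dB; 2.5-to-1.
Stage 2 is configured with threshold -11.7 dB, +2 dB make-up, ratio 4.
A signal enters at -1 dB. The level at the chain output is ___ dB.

Stage 1: 30 dB above -31 dB, reduced 2.5:1 to 12 dB above → -19 dB.
Stage 2: -19 dB is at or below the -11.7 dB threshold — no compression; make-up brings it to -17 dB.

-17 dB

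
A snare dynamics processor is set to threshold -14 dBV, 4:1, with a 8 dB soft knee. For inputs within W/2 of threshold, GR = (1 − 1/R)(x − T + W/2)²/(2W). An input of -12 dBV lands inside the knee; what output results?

-13.6875 dBV

x − T + W/2 = -12 − (-14) + 4 = 6.
GR = (1 − 1/4) × 6² / 16 = 0.75 × 36 / 16 = 1.6875 dB.
Output = -12 − 1.6875 = -13.6875 dBV.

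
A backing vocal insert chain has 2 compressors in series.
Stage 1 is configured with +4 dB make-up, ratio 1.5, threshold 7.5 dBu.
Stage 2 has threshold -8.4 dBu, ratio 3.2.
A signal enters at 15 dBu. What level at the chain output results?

-0.61875 dBu

Stage 1: 15 dBu is 7.5 dB over 7.5 dBu; at 1.5:1 that becomes 5 dB over, giving 12.5 dBu; +4 dB make-up → 16.5 dBu.
Stage 2: 24.9 dB above -8.4 dBu, reduced 3.2:1 to 7.78125 dB above → -0.61875 dBu.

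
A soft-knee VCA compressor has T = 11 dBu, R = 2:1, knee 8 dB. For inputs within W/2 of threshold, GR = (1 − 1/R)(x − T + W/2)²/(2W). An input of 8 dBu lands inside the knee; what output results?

x − T + W/2 = 8 − 11 + 4 = 1.
GR = (1 − 1/2) × 1² / 16 = 0.5 × 1 / 16 = 0.03125 dB.
Output = 8 − 0.03125 = 7.96875 dBu.

7.96875 dBu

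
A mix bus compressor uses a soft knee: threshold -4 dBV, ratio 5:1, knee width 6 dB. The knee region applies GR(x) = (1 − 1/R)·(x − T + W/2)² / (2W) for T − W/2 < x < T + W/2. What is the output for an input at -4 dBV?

x − T + W/2 = -4 − (-4) + 3 = 3.
GR = (1 − 1/5) × 3² / 12 = 0.8 × 9 / 12 = 0.6 dB.
Output = -4 − 0.6 = -4.6 dBV.

-4.6 dBV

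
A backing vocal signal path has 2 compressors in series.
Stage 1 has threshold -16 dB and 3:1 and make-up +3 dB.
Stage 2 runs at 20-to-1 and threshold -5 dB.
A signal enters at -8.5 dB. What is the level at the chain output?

Stage 1: -8.5 dB is 7.5 dB over -16 dB; at 3:1 that becomes 2.5 dB over, giving -13.5 dB; +3 dB make-up → -10.5 dB.
Stage 2: below threshold (-10.5 ≤ -5); passes unchanged; output -10.5 dB.

-10.5 dB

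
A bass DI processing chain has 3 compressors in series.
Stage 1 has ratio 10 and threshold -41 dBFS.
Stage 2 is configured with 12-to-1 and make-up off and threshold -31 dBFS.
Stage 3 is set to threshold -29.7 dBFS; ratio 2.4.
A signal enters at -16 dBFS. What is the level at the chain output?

-38.5 dBFS

Stage 1: overshoot 25 dB → 25/10 = 2.5 dB → -38.5 dBFS.
Stage 2: -38.5 dBFS is at or below the -31 dBFS threshold — no compression; output -38.5 dBFS.
Stage 3: -38.5 dBFS ≤ -29.7 dBFS, so stage 3 doesn't engage; output -38.5 dBFS.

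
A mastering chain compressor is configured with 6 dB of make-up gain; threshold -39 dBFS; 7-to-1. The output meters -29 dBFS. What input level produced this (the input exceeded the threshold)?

-11 dBFS

Before make-up, the level was -29 − 6 = -35 dBFS.
The compressed level sits -35 − (-39) = 4 dB over threshold.
Input overshoot = R × output overshoot = 28 dB → input = -39 + 28 = -11 dBFS.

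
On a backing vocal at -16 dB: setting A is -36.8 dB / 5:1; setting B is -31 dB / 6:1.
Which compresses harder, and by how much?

A, by 4.14 dB

A: overshoot 20.8 dB → output overshoot 4.16 dB → GR 16.64 dB.
B: overshoot 15 dB → output overshoot 2.5 dB → GR 12.5 dB.
Difference: 4.14 dB in favour of A.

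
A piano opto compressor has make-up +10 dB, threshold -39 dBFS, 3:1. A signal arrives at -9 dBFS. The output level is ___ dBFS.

-9 dBFS sits 30 dB over threshold.
3:1 compression reduces that to 30/3 = 10 dB over.
Output = -39 + 10 = -29 dBFS; make-up adds 10 dB, giving -19 dBFS.

-19 dBFS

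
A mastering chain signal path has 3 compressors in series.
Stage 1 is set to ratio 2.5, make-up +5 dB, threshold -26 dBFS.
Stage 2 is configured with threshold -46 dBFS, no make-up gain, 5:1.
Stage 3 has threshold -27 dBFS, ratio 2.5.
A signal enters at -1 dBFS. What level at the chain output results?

-39 dBFS

Stage 1: -1 dBFS is 25 dB over -26 dBFS; at 2.5:1 that becomes 10 dB over, giving -16 dBFS; +5 dB make-up → -11 dBFS.
Stage 2: overshoot 35 dB → 35/5 = 7 dB → -39 dBFS.
Stage 3: below threshold (-39 ≤ -27); passes unchanged; output -39 dBFS.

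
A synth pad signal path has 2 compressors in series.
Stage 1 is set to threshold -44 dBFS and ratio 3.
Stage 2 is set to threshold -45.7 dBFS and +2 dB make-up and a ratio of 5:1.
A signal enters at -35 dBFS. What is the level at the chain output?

-42.76 dBFS

Stage 1: -35 dBFS is 9 dB over -44 dBFS; at 3:1 that becomes 3 dB over, giving -41 dBFS.
Stage 2: overshoot 4.7 dB → 4.7/5 = 0.94 dB → -44.76 dBFS; +2 dB make-up → -42.76 dBFS.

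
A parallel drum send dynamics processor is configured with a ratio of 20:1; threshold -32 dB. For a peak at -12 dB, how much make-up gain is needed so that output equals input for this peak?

Without make-up, output = threshold + overshoot/20 = -32 + 1 = -31 dB.
Gap to target: 19 dB.

19 dB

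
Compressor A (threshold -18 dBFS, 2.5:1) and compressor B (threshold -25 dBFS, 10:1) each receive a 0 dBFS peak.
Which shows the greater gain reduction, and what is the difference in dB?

A: overshoot 18 dB → output overshoot 7.2 dB → GR 10.8 dB.
B: overshoot 25 dB → output overshoot 2.5 dB → GR 22.5 dB.
Difference: 11.7 dB in favour of B.

B, by 11.7 dB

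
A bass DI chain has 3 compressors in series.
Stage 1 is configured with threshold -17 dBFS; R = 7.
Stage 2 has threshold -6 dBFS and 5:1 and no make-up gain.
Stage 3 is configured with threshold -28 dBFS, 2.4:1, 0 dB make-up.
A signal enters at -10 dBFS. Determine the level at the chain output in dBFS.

-23 dBFS

Stage 1: -10 dBFS is 7 dB over -17 dBFS; at 7:1 that becomes 1 dB over, giving -16 dBFS.
Stage 2: -16 dBFS is at or below the -6 dBFS threshold — no compression; output -16 dBFS.
Stage 3: overshoot 12 dB → 12/2.4 = 5 dB → -23 dBFS.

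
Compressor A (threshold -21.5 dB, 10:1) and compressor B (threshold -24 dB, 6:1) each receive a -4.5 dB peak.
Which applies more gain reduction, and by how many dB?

A: GR = 17 − 17/10 = 15.3 dB.
B: GR = 19.5 − 19.5/6 = 16.25 dB.
Difference: 0.95 dB in favour of B.

B, by 0.95 dB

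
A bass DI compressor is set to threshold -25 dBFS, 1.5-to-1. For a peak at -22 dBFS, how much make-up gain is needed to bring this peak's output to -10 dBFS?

The peak compresses to -25 + 3/1.5 = -23 dBFS.
To reach -10 dBFS requires -10 − (-23) = 13 dB of make-up.

13 dB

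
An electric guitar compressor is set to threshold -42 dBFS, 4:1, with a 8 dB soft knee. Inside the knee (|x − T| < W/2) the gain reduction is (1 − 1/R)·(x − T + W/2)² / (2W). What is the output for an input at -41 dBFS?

x − T + W/2 = -41 − (-42) + 4 = 5.
GR = (1 − 1/4) × 5² / 16 = 0.75 × 25 / 16 = 1.171875 dB.
Output = -41 − 1.171875 = -42.171875 dBFS.

-42.171875 dBFS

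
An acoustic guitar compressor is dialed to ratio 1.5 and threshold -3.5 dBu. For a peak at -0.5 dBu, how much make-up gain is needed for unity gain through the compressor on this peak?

The peak compresses to -3.5 + 3/1.5 = -1.5 dBu.
To reach -0.5 dBu requires -0.5 − (-1.5) = 1 dB of make-up.

1 dB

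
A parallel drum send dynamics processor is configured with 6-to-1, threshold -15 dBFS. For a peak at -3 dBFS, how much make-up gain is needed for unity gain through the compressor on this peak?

10 dB

Without make-up, output = threshold + overshoot/6 = -15 + 2 = -13 dBFS.
Gap to target: 10 dB.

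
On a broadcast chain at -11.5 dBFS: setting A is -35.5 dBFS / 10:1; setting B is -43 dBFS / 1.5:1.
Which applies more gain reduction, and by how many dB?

A, by 11.1 dB

A: overshoot 24 dB → output overshoot 2.4 dB → GR 21.6 dB.
B: overshoot 31.5 dB → output overshoot 21 dB → GR 10.5 dB.
Difference: 11.1 dB in favour of A.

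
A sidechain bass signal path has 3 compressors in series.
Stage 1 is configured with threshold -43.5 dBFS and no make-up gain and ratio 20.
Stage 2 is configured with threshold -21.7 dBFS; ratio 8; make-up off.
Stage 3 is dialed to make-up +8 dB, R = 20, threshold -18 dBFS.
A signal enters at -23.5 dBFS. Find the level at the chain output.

-34.5 dBFS

Stage 1: 20 dB above -43.5 dBFS, reduced 20:1 to 1 dB above → -42.5 dBFS.
Stage 2: below threshold (-42.5 ≤ -21.7); passes unchanged; output -42.5 dBFS.
Stage 3: -42.5 dBFS ≤ -18 dBFS, so stage 3 doesn't engage; make-up brings it to -34.5 dBFS.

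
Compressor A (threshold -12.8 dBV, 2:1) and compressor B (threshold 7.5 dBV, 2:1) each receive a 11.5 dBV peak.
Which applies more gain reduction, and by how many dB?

A, by 10.15 dB

A: 24.3 dB over, compressed to 12.15 dB over, so 12.15 dB of GR.
B: 4 dB over, compressed to 2 dB over, so 2 dB of GR.
A reduces 10.15 dB more.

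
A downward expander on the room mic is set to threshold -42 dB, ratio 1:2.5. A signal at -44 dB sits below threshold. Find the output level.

-47 dB

Undershoot = (-42) − (-44) = 2 dB.
At 1:2.5, that expands to 5 dB under threshold.
Output = -42 − 5 = -47 dB.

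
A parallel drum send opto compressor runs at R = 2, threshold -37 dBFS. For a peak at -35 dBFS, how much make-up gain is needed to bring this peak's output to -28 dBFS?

Overshoot 2 dB → 2/2 = 1 dB after compression, so the compressed level is -37 + 1 = -36 dBFS.
Make-up = target − compressed = -28 − (-36) = 8 dB.

8 dB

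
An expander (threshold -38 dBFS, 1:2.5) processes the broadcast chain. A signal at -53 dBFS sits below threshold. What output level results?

-75.5 dBFS

Undershoot = (-38) − (-53) = 15 dB.
At 1:2.5, that expands to 37.5 dB under threshold.
Output = -38 − 37.5 = -75.5 dBFS.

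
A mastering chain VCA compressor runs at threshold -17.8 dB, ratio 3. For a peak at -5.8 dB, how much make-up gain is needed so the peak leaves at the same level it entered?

The peak compresses to -17.8 + 12/3 = -13.8 dB.
To reach -5.8 dB requires -5.8 − (-13.8) = 8 dB of make-up.

8 dB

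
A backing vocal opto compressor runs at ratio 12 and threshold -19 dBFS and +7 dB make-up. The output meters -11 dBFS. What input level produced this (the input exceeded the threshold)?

Before make-up, the level was -11 − 7 = -18 dBFS.
The compressed level sits -18 − (-19) = 1 dB over threshold.
Before 12:1 compression the overshoot was 1 × 12 = 12 dB, so input = -19 + 12 = -7 dBFS.

-7 dBFS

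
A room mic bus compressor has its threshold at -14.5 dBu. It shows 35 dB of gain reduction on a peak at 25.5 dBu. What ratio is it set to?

Input overshoot = 25.5 − (-14.5) = 40 dB.
Output overshoot = 40 − 35 = 5 dB.
Ratio = input overshoot / output overshoot = 40 / 5 = 8.

8:1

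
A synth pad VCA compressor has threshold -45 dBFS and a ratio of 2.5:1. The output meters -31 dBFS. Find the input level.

-10 dBFS

The compressed level sits -31 − (-45) = 14 dB over threshold.
Undo the ratio: input overshoot = 14 × 2.5 = 35 dB, giving input = -10 dBFS.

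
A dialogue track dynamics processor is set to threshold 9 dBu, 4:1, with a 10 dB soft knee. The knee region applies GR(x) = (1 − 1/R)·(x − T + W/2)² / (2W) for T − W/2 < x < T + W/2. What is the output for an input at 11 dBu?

x − T + W/2 = 11 − 9 + 5 = 7.
GR = (1 − 1/4) × 7² / 20 = 0.75 × 49 / 20 = 1.8375 dB.
Output = 11 − 1.8375 = 9.1625 dBu.

9.1625 dBu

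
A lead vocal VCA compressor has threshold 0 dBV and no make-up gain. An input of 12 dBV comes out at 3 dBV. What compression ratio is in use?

Input overshoot = 12 − 0 = 12 dB; output overshoot = 3 − 0 = 3 dB.
Ratio = 12 / 3 = 4.

4:1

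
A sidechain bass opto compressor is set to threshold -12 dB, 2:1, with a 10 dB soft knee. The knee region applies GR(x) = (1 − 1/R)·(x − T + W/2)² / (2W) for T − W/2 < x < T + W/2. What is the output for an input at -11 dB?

x − T + W/2 = -11 − (-12) + 5 = 6.
GR = (1 − 1/2) × 6² / 20 = 0.5 × 36 / 20 = 0.9 dB.
Output = -11 − 0.9 = -11.9 dB.

-11.9 dB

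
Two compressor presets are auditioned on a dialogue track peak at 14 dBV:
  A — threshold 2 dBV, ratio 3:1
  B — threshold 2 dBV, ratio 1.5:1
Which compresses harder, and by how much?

A, by 4 dB

A: GR = 12 − 12/3 = 8 dB.
B: GR = 12 − 12/1.5 = 4 dB.
A reduces 4 dB more.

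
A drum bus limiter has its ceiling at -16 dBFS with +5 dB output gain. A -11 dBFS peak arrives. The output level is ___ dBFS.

-11 dBFS

The limiter clamps the peak to its -16 dBFS ceiling.
Output gain then adds 5 dB: -16 + 5 = -11 dBFS.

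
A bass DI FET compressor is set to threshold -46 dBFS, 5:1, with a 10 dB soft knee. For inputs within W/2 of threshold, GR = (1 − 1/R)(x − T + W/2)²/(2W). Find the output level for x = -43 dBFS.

x − T + W/2 = -43 − (-46) + 5 = 8.
GR = (1 − 1/5) × 8² / 20 = 0.8 × 64 / 20 = 2.56 dB.
Output = -43 − 2.56 = -45.56 dBFS.

-45.56 dBFS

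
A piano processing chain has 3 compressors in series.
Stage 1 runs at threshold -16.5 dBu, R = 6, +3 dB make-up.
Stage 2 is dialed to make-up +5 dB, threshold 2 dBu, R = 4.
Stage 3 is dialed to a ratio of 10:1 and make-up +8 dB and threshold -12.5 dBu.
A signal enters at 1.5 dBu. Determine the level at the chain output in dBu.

Stage 1: 1.5 dBu is 18 dB over -16.5 dBu; at 6:1 that becomes 3 dB over, giving -13.5 dBu; +3 dB make-up → -10.5 dBu.
Stage 2: below threshold (-10.5 ≤ 2); passes unchanged; make-up brings it to -5.5 dBu.
Stage 3: -5.5 dBu is 7 dB over -12.5 dBu; at 10:1 that becomes 0.7 dB over, giving -11.8 dBu; +8 dB make-up → -3.8 dBu.

-3.8 dBu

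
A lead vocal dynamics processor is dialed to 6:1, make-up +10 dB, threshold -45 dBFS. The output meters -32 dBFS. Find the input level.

-27 dBFS

Remove make-up: -32 − 10 = -42 dBFS.
That's 3 dB above the -45 dBFS threshold.
Undo the ratio: input overshoot = 3 × 6 = 18 dB, giving input = -27 dBFS.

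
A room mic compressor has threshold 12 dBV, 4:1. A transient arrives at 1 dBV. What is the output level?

1 dBV is 11 dB below the 12 dBV threshold, so no gain reduction is applied.
Output = input = 1 dBV.

1 dBV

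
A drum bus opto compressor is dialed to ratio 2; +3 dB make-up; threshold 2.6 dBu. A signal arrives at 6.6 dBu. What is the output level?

6.6 dBu sits 4 dB over threshold.
2:1 compression reduces that to 4/2 = 2 dB over.
So the level is 2.6 + 2 = 4.6 dBu; make-up adds 3 dB, giving 7.6 dBu.

7.6 dBu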